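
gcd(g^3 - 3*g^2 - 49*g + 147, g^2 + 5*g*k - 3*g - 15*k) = g - 3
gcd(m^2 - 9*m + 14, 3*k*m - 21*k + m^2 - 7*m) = m - 7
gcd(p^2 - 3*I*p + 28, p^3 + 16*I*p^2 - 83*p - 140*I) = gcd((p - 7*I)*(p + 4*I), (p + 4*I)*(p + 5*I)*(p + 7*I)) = p + 4*I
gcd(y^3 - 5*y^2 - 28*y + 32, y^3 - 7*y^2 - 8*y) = y - 8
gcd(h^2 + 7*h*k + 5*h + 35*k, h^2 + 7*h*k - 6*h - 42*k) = h + 7*k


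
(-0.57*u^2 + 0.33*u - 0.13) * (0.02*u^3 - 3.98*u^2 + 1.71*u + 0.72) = -0.0114*u^5 + 2.2752*u^4 - 2.2907*u^3 + 0.6713*u^2 + 0.0153*u - 0.0936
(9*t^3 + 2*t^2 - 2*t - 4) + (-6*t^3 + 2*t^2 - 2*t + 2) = 3*t^3 + 4*t^2 - 4*t - 2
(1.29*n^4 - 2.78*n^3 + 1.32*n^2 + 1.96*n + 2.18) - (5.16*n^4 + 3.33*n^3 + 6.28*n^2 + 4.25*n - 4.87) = -3.87*n^4 - 6.11*n^3 - 4.96*n^2 - 2.29*n + 7.05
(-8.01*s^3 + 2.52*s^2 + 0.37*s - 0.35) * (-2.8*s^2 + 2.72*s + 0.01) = 22.428*s^5 - 28.8432*s^4 + 5.7383*s^3 + 2.0116*s^2 - 0.9483*s - 0.0035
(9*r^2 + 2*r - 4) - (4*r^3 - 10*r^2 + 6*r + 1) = -4*r^3 + 19*r^2 - 4*r - 5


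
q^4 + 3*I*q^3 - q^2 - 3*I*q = q*(q - 1)*(q + 1)*(q + 3*I)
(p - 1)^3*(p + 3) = p^4 - 6*p^2 + 8*p - 3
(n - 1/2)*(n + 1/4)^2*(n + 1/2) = n^4 + n^3/2 - 3*n^2/16 - n/8 - 1/64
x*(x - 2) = x^2 - 2*x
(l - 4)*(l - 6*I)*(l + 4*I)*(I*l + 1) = I*l^4 + 3*l^3 - 4*I*l^3 - 12*l^2 + 22*I*l^2 + 24*l - 88*I*l - 96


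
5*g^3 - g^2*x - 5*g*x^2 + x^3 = (-5*g + x)*(-g + x)*(g + x)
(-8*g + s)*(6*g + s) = -48*g^2 - 2*g*s + s^2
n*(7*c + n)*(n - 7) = 7*c*n^2 - 49*c*n + n^3 - 7*n^2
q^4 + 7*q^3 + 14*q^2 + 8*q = q*(q + 1)*(q + 2)*(q + 4)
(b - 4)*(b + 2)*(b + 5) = b^3 + 3*b^2 - 18*b - 40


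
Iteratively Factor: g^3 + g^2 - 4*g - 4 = (g + 1)*(g^2 - 4) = (g + 1)*(g + 2)*(g - 2)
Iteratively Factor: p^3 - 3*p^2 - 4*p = (p)*(p^2 - 3*p - 4) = p*(p - 4)*(p + 1)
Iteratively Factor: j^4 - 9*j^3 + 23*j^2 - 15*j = (j - 1)*(j^3 - 8*j^2 + 15*j) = (j - 5)*(j - 1)*(j^2 - 3*j) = j*(j - 5)*(j - 1)*(j - 3)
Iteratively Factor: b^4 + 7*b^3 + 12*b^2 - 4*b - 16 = (b + 2)*(b^3 + 5*b^2 + 2*b - 8) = (b + 2)^2*(b^2 + 3*b - 4) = (b + 2)^2*(b + 4)*(b - 1)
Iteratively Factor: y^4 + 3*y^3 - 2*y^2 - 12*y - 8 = (y + 1)*(y^3 + 2*y^2 - 4*y - 8) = (y + 1)*(y + 2)*(y^2 - 4) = (y + 1)*(y + 2)^2*(y - 2)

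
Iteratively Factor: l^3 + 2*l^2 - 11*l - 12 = (l + 1)*(l^2 + l - 12) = (l - 3)*(l + 1)*(l + 4)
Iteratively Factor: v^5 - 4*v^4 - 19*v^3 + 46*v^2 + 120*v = (v - 4)*(v^4 - 19*v^2 - 30*v) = v*(v - 4)*(v^3 - 19*v - 30) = v*(v - 4)*(v + 3)*(v^2 - 3*v - 10) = v*(v - 4)*(v + 2)*(v + 3)*(v - 5)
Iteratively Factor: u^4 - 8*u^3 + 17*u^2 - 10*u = (u - 2)*(u^3 - 6*u^2 + 5*u) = u*(u - 2)*(u^2 - 6*u + 5) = u*(u - 5)*(u - 2)*(u - 1)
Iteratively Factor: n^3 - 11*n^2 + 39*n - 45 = (n - 5)*(n^2 - 6*n + 9) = (n - 5)*(n - 3)*(n - 3)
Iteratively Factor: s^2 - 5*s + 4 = (s - 1)*(s - 4)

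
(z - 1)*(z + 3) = z^2 + 2*z - 3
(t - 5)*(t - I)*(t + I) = t^3 - 5*t^2 + t - 5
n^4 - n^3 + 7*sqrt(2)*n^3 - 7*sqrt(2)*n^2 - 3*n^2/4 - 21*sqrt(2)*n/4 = n*(n - 3/2)*(n + 1/2)*(n + 7*sqrt(2))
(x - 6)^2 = x^2 - 12*x + 36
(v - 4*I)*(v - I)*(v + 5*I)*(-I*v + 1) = -I*v^4 + v^3 - 21*I*v^2 + v - 20*I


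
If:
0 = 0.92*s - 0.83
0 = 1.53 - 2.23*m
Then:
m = 0.69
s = 0.90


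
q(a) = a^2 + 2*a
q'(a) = 2*a + 2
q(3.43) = 18.62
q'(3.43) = 8.86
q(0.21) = 0.46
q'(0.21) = 2.42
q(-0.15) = -0.28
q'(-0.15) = 1.70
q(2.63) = 12.18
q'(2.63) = 7.26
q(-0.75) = -0.94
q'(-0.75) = 0.50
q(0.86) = 2.46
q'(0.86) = 3.72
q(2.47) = 11.04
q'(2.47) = 6.94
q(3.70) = 21.09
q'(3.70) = 9.40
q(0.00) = 0.00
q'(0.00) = 2.00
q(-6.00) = 24.00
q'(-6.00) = -10.00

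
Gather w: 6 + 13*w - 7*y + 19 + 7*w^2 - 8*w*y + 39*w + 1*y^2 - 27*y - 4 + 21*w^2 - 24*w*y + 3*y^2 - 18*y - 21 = 28*w^2 + w*(52 - 32*y) + 4*y^2 - 52*y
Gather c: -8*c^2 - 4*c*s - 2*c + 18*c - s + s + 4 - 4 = -8*c^2 + c*(16 - 4*s)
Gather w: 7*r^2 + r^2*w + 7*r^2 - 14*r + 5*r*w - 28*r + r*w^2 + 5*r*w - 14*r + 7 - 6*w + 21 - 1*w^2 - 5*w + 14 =14*r^2 - 56*r + w^2*(r - 1) + w*(r^2 + 10*r - 11) + 42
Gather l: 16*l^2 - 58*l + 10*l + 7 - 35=16*l^2 - 48*l - 28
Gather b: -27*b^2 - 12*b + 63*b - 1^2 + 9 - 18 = -27*b^2 + 51*b - 10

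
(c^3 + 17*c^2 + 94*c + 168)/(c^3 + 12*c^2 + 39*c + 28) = (c + 6)/(c + 1)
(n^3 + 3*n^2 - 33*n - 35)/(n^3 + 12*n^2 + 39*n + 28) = (n - 5)/(n + 4)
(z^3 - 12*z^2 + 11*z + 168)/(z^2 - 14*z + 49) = (z^2 - 5*z - 24)/(z - 7)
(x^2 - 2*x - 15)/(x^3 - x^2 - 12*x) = (x - 5)/(x*(x - 4))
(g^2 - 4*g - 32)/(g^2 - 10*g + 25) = (g^2 - 4*g - 32)/(g^2 - 10*g + 25)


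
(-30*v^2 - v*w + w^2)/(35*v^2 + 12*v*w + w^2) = (-6*v + w)/(7*v + w)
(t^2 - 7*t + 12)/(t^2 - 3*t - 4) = (t - 3)/(t + 1)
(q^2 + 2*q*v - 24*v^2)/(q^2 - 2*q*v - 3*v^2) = (-q^2 - 2*q*v + 24*v^2)/(-q^2 + 2*q*v + 3*v^2)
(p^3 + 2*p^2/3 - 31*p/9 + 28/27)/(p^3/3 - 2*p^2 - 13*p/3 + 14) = (27*p^3 + 18*p^2 - 93*p + 28)/(9*(p^3 - 6*p^2 - 13*p + 42))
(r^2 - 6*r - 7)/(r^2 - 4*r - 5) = (r - 7)/(r - 5)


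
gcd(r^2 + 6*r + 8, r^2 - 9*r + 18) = 1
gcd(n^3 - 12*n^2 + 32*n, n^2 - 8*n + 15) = 1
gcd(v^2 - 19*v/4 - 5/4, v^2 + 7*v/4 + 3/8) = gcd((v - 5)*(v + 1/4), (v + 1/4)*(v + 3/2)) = v + 1/4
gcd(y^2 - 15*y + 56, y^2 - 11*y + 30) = 1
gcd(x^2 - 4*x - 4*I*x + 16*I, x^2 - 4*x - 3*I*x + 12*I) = x - 4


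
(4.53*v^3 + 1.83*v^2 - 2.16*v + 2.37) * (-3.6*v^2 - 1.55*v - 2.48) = -16.308*v^5 - 13.6095*v^4 - 6.2949*v^3 - 9.7224*v^2 + 1.6833*v - 5.8776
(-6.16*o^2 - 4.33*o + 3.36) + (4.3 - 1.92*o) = -6.16*o^2 - 6.25*o + 7.66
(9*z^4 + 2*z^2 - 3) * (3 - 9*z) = -81*z^5 + 27*z^4 - 18*z^3 + 6*z^2 + 27*z - 9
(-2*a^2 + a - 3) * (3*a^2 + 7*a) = -6*a^4 - 11*a^3 - 2*a^2 - 21*a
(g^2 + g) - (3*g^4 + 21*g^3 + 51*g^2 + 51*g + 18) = -3*g^4 - 21*g^3 - 50*g^2 - 50*g - 18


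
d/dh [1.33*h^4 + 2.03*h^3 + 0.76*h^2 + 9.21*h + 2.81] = 5.32*h^3 + 6.09*h^2 + 1.52*h + 9.21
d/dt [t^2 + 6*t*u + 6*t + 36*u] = 2*t + 6*u + 6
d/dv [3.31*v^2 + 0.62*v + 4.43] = 6.62*v + 0.62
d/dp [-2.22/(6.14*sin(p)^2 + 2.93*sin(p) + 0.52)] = (27.2616*sin(p) + 6.5046)*cos(p)/(6.14*sin(p)^2 + 2.93*sin(p) + 0.52)^2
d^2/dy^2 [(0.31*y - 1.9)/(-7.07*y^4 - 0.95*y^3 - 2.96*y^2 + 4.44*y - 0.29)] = (-185.943828*y^7 + 1866.11236*y^6 + 342.237258*y^5 + 672.670032*y^4 - 148.420772*y^3 + 6.07505999999999*y^2 - 151.367436*y + 70.851448)/(353.393243*y^12 + 142.456965*y^11 + 463.007937*y^10 - 545.656453*y^9 + 58.407039*y^8 - 532.864638*y^7 + 406.346615*y^6 - 110.247864*y^5 + 177.123801*y^4 - 110.156475*y^3 + 17.89764*y^2 - 1.120212*y + 0.024389)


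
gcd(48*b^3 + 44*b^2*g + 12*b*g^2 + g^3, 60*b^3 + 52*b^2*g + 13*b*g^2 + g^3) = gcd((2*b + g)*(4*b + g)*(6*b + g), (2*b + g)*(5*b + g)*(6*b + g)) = 12*b^2 + 8*b*g + g^2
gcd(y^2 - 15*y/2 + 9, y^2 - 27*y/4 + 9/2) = y - 6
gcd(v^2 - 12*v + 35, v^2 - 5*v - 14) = v - 7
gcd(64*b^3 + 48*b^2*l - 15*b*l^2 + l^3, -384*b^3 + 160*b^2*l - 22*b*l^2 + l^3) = 64*b^2 - 16*b*l + l^2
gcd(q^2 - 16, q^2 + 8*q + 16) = q + 4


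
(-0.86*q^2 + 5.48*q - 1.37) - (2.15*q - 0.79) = -0.86*q^2 + 3.33*q - 0.58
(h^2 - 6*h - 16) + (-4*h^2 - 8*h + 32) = -3*h^2 - 14*h + 16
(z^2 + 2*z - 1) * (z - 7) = z^3 - 5*z^2 - 15*z + 7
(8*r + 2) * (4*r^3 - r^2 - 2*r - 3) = 32*r^4 - 18*r^2 - 28*r - 6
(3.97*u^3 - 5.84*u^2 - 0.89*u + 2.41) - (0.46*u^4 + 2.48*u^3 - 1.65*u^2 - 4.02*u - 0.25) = -0.46*u^4 + 1.49*u^3 - 4.19*u^2 + 3.13*u + 2.66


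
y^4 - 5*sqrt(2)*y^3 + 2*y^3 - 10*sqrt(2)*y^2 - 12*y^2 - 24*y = y*(y + 2)*(y - 6*sqrt(2))*(y + sqrt(2))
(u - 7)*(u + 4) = u^2 - 3*u - 28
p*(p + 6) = p^2 + 6*p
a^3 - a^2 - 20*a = a*(a - 5)*(a + 4)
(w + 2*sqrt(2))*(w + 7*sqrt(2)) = w^2 + 9*sqrt(2)*w + 28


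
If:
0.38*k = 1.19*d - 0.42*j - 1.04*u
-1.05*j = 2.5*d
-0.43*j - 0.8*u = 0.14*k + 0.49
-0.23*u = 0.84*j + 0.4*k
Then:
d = 7.02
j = -16.71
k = 33.67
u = 2.48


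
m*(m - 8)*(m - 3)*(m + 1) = m^4 - 10*m^3 + 13*m^2 + 24*m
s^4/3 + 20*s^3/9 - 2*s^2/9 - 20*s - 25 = (s/3 + 1)*(s - 3)*(s + 5/3)*(s + 5)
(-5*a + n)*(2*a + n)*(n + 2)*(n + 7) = -10*a^2*n^2 - 90*a^2*n - 140*a^2 - 3*a*n^3 - 27*a*n^2 - 42*a*n + n^4 + 9*n^3 + 14*n^2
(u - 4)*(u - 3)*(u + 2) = u^3 - 5*u^2 - 2*u + 24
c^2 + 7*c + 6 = (c + 1)*(c + 6)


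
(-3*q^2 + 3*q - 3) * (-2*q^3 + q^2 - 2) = 6*q^5 - 9*q^4 + 9*q^3 + 3*q^2 - 6*q + 6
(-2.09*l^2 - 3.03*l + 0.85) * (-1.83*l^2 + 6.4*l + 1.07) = 3.8247*l^4 - 7.8311*l^3 - 23.1838*l^2 + 2.1979*l + 0.9095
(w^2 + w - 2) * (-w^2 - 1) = -w^4 - w^3 + w^2 - w + 2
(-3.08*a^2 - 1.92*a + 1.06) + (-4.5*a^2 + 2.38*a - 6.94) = -7.58*a^2 + 0.46*a - 5.88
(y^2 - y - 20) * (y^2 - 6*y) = y^4 - 7*y^3 - 14*y^2 + 120*y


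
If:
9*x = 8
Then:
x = 8/9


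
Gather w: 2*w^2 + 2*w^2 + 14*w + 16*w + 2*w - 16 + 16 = 4*w^2 + 32*w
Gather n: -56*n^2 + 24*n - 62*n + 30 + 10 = -56*n^2 - 38*n + 40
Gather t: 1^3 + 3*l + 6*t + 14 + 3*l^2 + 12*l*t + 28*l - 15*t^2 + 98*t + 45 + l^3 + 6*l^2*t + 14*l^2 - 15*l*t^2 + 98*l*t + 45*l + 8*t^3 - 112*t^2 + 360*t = l^3 + 17*l^2 + 76*l + 8*t^3 + t^2*(-15*l - 127) + t*(6*l^2 + 110*l + 464) + 60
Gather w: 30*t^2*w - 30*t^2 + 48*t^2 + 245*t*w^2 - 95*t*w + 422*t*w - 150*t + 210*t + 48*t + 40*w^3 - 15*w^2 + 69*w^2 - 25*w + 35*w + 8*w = 18*t^2 + 108*t + 40*w^3 + w^2*(245*t + 54) + w*(30*t^2 + 327*t + 18)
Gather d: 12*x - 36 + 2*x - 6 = 14*x - 42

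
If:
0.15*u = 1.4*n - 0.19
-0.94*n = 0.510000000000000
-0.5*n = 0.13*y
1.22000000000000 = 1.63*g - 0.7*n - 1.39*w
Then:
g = 0.852760736196319*w + 0.515467954575121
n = -0.54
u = -6.33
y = 2.09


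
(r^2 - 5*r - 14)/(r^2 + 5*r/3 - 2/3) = 3*(r - 7)/(3*r - 1)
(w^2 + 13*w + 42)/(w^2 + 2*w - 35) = (w + 6)/(w - 5)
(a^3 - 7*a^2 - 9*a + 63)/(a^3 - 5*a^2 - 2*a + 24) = (a^2 - 4*a - 21)/(a^2 - 2*a - 8)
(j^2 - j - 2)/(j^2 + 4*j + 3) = (j - 2)/(j + 3)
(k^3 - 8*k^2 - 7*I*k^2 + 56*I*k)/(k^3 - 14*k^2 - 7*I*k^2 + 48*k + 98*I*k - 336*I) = k/(k - 6)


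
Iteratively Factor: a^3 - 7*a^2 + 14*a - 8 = (a - 1)*(a^2 - 6*a + 8) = (a - 2)*(a - 1)*(a - 4)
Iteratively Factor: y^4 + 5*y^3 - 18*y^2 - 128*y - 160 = (y + 2)*(y^3 + 3*y^2 - 24*y - 80) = (y + 2)*(y + 4)*(y^2 - y - 20) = (y + 2)*(y + 4)^2*(y - 5)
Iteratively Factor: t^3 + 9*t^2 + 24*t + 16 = (t + 4)*(t^2 + 5*t + 4) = (t + 4)^2*(t + 1)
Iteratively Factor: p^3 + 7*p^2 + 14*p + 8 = (p + 4)*(p^2 + 3*p + 2) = (p + 2)*(p + 4)*(p + 1)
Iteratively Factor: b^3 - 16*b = (b - 4)*(b^2 + 4*b) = b*(b - 4)*(b + 4)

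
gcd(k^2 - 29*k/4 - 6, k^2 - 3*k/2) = 1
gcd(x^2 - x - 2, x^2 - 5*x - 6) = x + 1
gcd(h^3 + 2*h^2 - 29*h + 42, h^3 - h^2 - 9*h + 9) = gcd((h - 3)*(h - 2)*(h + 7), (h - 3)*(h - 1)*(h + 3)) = h - 3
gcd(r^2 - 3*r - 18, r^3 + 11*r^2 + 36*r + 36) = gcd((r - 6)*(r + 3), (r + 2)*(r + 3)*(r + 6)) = r + 3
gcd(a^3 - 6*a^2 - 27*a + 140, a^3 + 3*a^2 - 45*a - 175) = a^2 - 2*a - 35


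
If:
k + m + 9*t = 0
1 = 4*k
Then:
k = 1/4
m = -9*t - 1/4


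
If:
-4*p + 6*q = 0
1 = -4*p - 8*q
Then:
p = -3/28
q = -1/14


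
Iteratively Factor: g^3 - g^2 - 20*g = (g - 5)*(g^2 + 4*g) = g*(g - 5)*(g + 4)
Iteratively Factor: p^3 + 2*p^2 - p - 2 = (p + 1)*(p^2 + p - 2) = (p + 1)*(p + 2)*(p - 1)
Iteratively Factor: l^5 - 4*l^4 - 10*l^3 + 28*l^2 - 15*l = (l - 1)*(l^4 - 3*l^3 - 13*l^2 + 15*l) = (l - 1)*(l + 3)*(l^3 - 6*l^2 + 5*l) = l*(l - 1)*(l + 3)*(l^2 - 6*l + 5) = l*(l - 1)^2*(l + 3)*(l - 5)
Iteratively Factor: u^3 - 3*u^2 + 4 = (u - 2)*(u^2 - u - 2) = (u - 2)^2*(u + 1)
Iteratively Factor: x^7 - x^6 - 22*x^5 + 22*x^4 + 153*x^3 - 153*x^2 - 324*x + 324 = (x + 3)*(x^6 - 4*x^5 - 10*x^4 + 52*x^3 - 3*x^2 - 144*x + 108) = (x + 3)^2*(x^5 - 7*x^4 + 11*x^3 + 19*x^2 - 60*x + 36) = (x + 2)*(x + 3)^2*(x^4 - 9*x^3 + 29*x^2 - 39*x + 18) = (x - 3)*(x + 2)*(x + 3)^2*(x^3 - 6*x^2 + 11*x - 6) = (x - 3)*(x - 2)*(x + 2)*(x + 3)^2*(x^2 - 4*x + 3) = (x - 3)^2*(x - 2)*(x + 2)*(x + 3)^2*(x - 1)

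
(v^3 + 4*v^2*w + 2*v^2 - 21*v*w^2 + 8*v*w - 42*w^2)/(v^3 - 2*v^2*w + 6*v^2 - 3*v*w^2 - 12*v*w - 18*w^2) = (v^2 + 7*v*w + 2*v + 14*w)/(v^2 + v*w + 6*v + 6*w)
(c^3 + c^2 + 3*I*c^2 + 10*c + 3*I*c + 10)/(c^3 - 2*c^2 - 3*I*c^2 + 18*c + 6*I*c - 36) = (c^3 + c^2*(1 + 3*I) + c*(10 + 3*I) + 10)/(c^3 - c^2*(2 + 3*I) + 6*c*(3 + I) - 36)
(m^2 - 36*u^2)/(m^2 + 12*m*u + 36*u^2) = (m - 6*u)/(m + 6*u)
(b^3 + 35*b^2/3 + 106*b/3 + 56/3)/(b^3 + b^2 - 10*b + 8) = (3*b^2 + 23*b + 14)/(3*(b^2 - 3*b + 2))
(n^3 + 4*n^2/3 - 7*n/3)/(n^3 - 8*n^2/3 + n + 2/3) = n*(3*n + 7)/(3*n^2 - 5*n - 2)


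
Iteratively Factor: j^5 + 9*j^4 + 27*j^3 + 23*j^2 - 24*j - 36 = (j + 3)*(j^4 + 6*j^3 + 9*j^2 - 4*j - 12) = (j + 2)*(j + 3)*(j^3 + 4*j^2 + j - 6) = (j + 2)*(j + 3)^2*(j^2 + j - 2) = (j - 1)*(j + 2)*(j + 3)^2*(j + 2)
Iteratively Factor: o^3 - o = (o - 1)*(o^2 + o) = (o - 1)*(o + 1)*(o)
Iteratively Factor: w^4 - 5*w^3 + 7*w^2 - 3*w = (w - 1)*(w^3 - 4*w^2 + 3*w) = (w - 3)*(w - 1)*(w^2 - w) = (w - 3)*(w - 1)^2*(w)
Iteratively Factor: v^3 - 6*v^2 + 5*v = (v)*(v^2 - 6*v + 5) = v*(v - 1)*(v - 5)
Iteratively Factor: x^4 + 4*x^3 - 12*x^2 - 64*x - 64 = (x + 2)*(x^3 + 2*x^2 - 16*x - 32) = (x + 2)^2*(x^2 - 16) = (x - 4)*(x + 2)^2*(x + 4)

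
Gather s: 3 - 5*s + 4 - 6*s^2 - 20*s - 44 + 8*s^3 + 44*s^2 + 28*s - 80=8*s^3 + 38*s^2 + 3*s - 117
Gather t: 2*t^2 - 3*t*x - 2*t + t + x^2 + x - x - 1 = 2*t^2 + t*(-3*x - 1) + x^2 - 1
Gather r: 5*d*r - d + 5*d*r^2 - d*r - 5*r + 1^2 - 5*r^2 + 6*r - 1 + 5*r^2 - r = 5*d*r^2 + 4*d*r - d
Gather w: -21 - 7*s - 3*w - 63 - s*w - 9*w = -7*s + w*(-s - 12) - 84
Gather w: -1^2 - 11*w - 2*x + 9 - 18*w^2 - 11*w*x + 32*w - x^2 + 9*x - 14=-18*w^2 + w*(21 - 11*x) - x^2 + 7*x - 6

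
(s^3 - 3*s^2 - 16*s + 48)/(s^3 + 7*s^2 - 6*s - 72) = (s - 4)/(s + 6)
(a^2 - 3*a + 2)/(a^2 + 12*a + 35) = (a^2 - 3*a + 2)/(a^2 + 12*a + 35)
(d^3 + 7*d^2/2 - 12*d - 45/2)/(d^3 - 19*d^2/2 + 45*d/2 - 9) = (2*d^2 + 13*d + 15)/(2*d^2 - 13*d + 6)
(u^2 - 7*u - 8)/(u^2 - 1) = (u - 8)/(u - 1)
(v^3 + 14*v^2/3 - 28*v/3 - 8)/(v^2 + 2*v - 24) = (3*v^2 - 4*v - 4)/(3*(v - 4))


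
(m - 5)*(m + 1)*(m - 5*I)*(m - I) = m^4 - 4*m^3 - 6*I*m^3 - 10*m^2 + 24*I*m^2 + 20*m + 30*I*m + 25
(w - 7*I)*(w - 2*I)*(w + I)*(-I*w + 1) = -I*w^4 - 7*w^3 - 3*I*w^2 - 19*w - 14*I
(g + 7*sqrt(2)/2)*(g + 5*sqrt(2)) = g^2 + 17*sqrt(2)*g/2 + 35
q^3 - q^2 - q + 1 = (q - 1)^2*(q + 1)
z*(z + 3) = z^2 + 3*z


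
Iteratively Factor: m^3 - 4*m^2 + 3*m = (m - 1)*(m^2 - 3*m) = (m - 3)*(m - 1)*(m)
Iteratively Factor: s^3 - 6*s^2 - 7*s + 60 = (s - 4)*(s^2 - 2*s - 15) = (s - 4)*(s + 3)*(s - 5)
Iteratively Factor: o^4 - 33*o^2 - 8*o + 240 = (o - 5)*(o^3 + 5*o^2 - 8*o - 48) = (o - 5)*(o - 3)*(o^2 + 8*o + 16) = (o - 5)*(o - 3)*(o + 4)*(o + 4)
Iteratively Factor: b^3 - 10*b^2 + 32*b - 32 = (b - 4)*(b^2 - 6*b + 8) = (b - 4)*(b - 2)*(b - 4)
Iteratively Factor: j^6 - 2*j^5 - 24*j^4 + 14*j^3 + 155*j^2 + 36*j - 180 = (j + 2)*(j^5 - 4*j^4 - 16*j^3 + 46*j^2 + 63*j - 90) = (j + 2)*(j + 3)*(j^4 - 7*j^3 + 5*j^2 + 31*j - 30) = (j - 5)*(j + 2)*(j + 3)*(j^3 - 2*j^2 - 5*j + 6) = (j - 5)*(j - 1)*(j + 2)*(j + 3)*(j^2 - j - 6) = (j - 5)*(j - 3)*(j - 1)*(j + 2)*(j + 3)*(j + 2)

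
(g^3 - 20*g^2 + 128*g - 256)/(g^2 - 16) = (g^2 - 16*g + 64)/(g + 4)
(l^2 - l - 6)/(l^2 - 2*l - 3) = (l + 2)/(l + 1)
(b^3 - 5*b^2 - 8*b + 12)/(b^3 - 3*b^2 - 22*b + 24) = (b + 2)/(b + 4)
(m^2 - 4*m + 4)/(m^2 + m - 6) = (m - 2)/(m + 3)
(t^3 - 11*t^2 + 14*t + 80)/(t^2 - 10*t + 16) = (t^2 - 3*t - 10)/(t - 2)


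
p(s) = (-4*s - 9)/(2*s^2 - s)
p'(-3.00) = -0.10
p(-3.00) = 0.14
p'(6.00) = 0.11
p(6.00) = -0.50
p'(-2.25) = -0.32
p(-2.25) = 0.00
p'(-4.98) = 0.00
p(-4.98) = 0.20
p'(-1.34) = -1.76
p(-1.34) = -0.74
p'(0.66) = 409.03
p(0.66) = -55.11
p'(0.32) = 251.62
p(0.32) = 89.24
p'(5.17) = 0.17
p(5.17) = -0.61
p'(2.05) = 2.44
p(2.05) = -2.71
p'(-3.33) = -0.06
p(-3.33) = 0.17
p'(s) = (1 - 4*s)*(-4*s - 9)/(2*s^2 - s)^2 - 4/(2*s^2 - s)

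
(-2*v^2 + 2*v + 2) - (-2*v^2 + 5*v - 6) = 8 - 3*v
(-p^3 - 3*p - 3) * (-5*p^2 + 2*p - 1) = 5*p^5 - 2*p^4 + 16*p^3 + 9*p^2 - 3*p + 3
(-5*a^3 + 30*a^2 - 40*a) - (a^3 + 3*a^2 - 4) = -6*a^3 + 27*a^2 - 40*a + 4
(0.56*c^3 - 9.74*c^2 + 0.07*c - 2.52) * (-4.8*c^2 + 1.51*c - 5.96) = -2.688*c^5 + 47.5976*c^4 - 18.381*c^3 + 70.2521*c^2 - 4.2224*c + 15.0192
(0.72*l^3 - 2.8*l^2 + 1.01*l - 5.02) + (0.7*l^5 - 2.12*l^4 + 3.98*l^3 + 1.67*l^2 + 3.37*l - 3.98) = 0.7*l^5 - 2.12*l^4 + 4.7*l^3 - 1.13*l^2 + 4.38*l - 9.0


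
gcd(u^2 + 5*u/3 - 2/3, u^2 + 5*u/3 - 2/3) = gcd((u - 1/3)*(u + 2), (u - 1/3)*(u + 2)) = u^2 + 5*u/3 - 2/3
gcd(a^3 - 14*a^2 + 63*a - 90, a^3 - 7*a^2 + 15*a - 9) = a - 3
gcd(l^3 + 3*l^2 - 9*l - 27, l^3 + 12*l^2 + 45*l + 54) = l^2 + 6*l + 9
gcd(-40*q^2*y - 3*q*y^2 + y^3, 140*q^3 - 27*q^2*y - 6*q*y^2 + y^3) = 5*q + y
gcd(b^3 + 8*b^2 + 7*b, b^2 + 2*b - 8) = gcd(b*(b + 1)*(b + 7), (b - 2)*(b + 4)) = 1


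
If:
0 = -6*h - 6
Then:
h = -1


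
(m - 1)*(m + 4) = m^2 + 3*m - 4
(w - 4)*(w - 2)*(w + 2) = w^3 - 4*w^2 - 4*w + 16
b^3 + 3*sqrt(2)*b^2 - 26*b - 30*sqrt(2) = (b - 3*sqrt(2))*(b + sqrt(2))*(b + 5*sqrt(2))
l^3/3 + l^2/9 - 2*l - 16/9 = (l/3 + 1/3)*(l - 8/3)*(l + 2)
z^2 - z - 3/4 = (z - 3/2)*(z + 1/2)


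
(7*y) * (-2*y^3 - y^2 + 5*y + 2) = -14*y^4 - 7*y^3 + 35*y^2 + 14*y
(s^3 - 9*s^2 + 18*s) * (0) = 0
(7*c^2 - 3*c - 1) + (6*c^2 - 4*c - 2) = 13*c^2 - 7*c - 3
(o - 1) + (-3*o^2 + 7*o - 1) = -3*o^2 + 8*o - 2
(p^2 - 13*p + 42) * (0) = 0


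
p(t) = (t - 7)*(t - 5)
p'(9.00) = 6.00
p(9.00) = 8.00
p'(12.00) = 12.00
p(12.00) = 35.00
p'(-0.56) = -13.12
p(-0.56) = 42.03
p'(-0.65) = -13.30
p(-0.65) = 43.22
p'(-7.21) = -26.42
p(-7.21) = 173.50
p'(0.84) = -10.32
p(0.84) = 25.63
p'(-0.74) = -13.48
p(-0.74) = 44.43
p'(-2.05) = -16.10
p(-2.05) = 63.80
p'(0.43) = -11.14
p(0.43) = 30.02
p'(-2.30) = -16.60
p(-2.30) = 67.89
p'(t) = 2*t - 12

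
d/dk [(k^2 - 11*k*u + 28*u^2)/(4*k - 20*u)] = (k^2 - 10*k*u + 27*u^2)/(4*(k^2 - 10*k*u + 25*u^2))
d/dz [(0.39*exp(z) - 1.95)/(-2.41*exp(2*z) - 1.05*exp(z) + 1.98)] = (0.9399*exp(2*z) - 9.399*exp(z) - 1.2753)*exp(z)/(5.8081*exp(4*z) + 5.061*exp(3*z) - 8.4411*exp(2*z) - 4.158*exp(z) + 3.9204)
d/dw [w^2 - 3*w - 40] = 2*w - 3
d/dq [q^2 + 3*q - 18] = 2*q + 3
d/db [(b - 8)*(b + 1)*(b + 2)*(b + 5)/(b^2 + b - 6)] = (2*b^5 + 3*b^4 - 24*b^3 + 79*b^2 + 724*b + 836)/(b^4 + 2*b^3 - 11*b^2 - 12*b + 36)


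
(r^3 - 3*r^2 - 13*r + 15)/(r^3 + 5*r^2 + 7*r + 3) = (r^2 - 6*r + 5)/(r^2 + 2*r + 1)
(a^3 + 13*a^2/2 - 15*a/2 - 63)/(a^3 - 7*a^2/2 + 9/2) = (2*a^2 + 19*a + 42)/(2*a^2 - a - 3)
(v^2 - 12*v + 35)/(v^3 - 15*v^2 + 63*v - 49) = (v - 5)/(v^2 - 8*v + 7)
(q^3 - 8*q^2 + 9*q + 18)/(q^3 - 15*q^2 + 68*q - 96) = (q^2 - 5*q - 6)/(q^2 - 12*q + 32)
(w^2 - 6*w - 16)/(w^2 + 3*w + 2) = (w - 8)/(w + 1)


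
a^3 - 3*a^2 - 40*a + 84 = (a - 7)*(a - 2)*(a + 6)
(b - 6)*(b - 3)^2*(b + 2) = b^4 - 10*b^3 + 21*b^2 + 36*b - 108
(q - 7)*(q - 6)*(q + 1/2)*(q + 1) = q^4 - 23*q^3/2 + 23*q^2 + 113*q/2 + 21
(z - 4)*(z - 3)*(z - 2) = z^3 - 9*z^2 + 26*z - 24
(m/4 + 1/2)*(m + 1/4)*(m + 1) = m^3/4 + 13*m^2/16 + 11*m/16 + 1/8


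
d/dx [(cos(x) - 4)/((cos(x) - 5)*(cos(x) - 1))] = (cos(x)^2 - 8*cos(x) + 19)*sin(x)/((cos(x) - 5)^2*(cos(x) - 1)^2)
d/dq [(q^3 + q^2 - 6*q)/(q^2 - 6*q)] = q*(q - 12)/(q^2 - 12*q + 36)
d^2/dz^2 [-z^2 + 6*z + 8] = -2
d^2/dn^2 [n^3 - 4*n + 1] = 6*n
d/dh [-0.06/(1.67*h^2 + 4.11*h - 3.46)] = (0.2004*h + 0.2466)/(1.67*h^2 + 4.11*h - 3.46)^2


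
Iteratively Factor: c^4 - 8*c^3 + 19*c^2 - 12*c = (c)*(c^3 - 8*c^2 + 19*c - 12) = c*(c - 1)*(c^2 - 7*c + 12) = c*(c - 4)*(c - 1)*(c - 3)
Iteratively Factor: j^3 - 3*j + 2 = (j + 2)*(j^2 - 2*j + 1) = (j - 1)*(j + 2)*(j - 1)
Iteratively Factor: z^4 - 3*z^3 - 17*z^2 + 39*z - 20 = (z - 1)*(z^3 - 2*z^2 - 19*z + 20) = (z - 1)^2*(z^2 - z - 20) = (z - 5)*(z - 1)^2*(z + 4)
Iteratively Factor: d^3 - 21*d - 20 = (d + 4)*(d^2 - 4*d - 5) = (d + 1)*(d + 4)*(d - 5)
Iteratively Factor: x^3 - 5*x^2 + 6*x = (x)*(x^2 - 5*x + 6) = x*(x - 2)*(x - 3)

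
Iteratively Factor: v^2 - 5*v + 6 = (v - 3)*(v - 2)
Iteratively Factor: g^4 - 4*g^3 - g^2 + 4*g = (g - 4)*(g^3 - g) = (g - 4)*(g - 1)*(g^2 + g) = (g - 4)*(g - 1)*(g + 1)*(g)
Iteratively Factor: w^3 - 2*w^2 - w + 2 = (w - 2)*(w^2 - 1) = (w - 2)*(w + 1)*(w - 1)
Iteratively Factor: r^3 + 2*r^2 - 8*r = (r)*(r^2 + 2*r - 8) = r*(r - 2)*(r + 4)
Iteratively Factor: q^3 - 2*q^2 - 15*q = (q - 5)*(q^2 + 3*q) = q*(q - 5)*(q + 3)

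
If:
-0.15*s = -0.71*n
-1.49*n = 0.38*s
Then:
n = 0.00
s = 0.00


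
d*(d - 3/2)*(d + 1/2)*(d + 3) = d^4 + 2*d^3 - 15*d^2/4 - 9*d/4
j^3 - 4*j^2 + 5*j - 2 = (j - 2)*(j - 1)^2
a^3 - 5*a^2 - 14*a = a*(a - 7)*(a + 2)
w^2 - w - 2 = (w - 2)*(w + 1)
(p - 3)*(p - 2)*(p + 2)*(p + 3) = p^4 - 13*p^2 + 36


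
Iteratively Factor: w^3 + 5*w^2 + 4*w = (w + 4)*(w^2 + w) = w*(w + 4)*(w + 1)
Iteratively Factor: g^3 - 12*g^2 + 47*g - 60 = (g - 4)*(g^2 - 8*g + 15) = (g - 4)*(g - 3)*(g - 5)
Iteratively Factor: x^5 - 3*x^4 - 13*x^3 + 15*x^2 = (x)*(x^4 - 3*x^3 - 13*x^2 + 15*x) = x*(x + 3)*(x^3 - 6*x^2 + 5*x) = x*(x - 1)*(x + 3)*(x^2 - 5*x) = x*(x - 5)*(x - 1)*(x + 3)*(x)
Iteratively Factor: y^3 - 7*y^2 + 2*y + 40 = (y - 5)*(y^2 - 2*y - 8) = (y - 5)*(y - 4)*(y + 2)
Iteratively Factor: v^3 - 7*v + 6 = (v - 1)*(v^2 + v - 6) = (v - 2)*(v - 1)*(v + 3)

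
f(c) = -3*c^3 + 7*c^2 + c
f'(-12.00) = -1463.00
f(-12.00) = 6180.00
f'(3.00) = -38.00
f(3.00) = -15.00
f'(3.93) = -82.98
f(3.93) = -70.05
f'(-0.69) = -12.94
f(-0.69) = 3.63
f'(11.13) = -958.07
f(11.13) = -3257.98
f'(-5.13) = -307.67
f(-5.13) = 584.11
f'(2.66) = -25.44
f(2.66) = -4.27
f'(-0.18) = -1.81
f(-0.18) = 0.06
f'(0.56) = 6.02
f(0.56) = 2.23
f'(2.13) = -10.01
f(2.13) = 4.90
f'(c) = -9*c^2 + 14*c + 1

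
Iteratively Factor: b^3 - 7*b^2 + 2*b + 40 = (b - 5)*(b^2 - 2*b - 8) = (b - 5)*(b + 2)*(b - 4)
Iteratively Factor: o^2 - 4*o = (o)*(o - 4)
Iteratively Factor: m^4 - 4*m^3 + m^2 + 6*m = (m)*(m^3 - 4*m^2 + m + 6) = m*(m - 2)*(m^2 - 2*m - 3) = m*(m - 2)*(m + 1)*(m - 3)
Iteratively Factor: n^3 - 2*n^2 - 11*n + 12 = (n - 4)*(n^2 + 2*n - 3) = (n - 4)*(n - 1)*(n + 3)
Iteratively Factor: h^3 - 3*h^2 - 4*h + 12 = (h - 3)*(h^2 - 4) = (h - 3)*(h + 2)*(h - 2)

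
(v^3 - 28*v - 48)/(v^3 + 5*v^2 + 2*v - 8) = (v - 6)/(v - 1)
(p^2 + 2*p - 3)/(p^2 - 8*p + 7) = (p + 3)/(p - 7)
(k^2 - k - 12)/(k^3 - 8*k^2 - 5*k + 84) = 1/(k - 7)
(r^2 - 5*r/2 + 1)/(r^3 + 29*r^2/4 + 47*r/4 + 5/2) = 2*(2*r^2 - 5*r + 2)/(4*r^3 + 29*r^2 + 47*r + 10)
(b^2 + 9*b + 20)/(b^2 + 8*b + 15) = (b + 4)/(b + 3)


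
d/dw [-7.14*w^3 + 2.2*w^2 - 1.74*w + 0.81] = -21.42*w^2 + 4.4*w - 1.74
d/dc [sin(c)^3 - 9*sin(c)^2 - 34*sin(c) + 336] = (3*sin(c)^2 - 18*sin(c) - 34)*cos(c)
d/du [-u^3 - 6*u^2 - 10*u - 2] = -3*u^2 - 12*u - 10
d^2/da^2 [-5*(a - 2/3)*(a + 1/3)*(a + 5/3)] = -30*a - 40/3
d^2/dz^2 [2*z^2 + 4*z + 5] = 4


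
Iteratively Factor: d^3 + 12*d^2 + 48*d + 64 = (d + 4)*(d^2 + 8*d + 16) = (d + 4)^2*(d + 4)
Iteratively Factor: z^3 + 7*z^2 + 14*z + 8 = (z + 4)*(z^2 + 3*z + 2) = (z + 1)*(z + 4)*(z + 2)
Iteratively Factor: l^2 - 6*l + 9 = (l - 3)*(l - 3)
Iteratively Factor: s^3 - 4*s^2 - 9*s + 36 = (s + 3)*(s^2 - 7*s + 12) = (s - 4)*(s + 3)*(s - 3)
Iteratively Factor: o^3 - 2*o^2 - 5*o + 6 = (o - 1)*(o^2 - o - 6) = (o - 1)*(o + 2)*(o - 3)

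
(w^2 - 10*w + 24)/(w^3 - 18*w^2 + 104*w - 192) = 1/(w - 8)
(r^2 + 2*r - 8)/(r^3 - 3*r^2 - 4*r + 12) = (r + 4)/(r^2 - r - 6)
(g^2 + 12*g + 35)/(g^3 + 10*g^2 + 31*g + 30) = (g + 7)/(g^2 + 5*g + 6)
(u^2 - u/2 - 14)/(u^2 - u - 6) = (-u^2 + u/2 + 14)/(-u^2 + u + 6)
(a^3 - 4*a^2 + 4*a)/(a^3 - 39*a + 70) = a*(a - 2)/(a^2 + 2*a - 35)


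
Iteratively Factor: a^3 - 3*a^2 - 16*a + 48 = (a - 4)*(a^2 + a - 12) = (a - 4)*(a + 4)*(a - 3)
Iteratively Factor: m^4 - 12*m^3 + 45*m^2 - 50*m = (m - 2)*(m^3 - 10*m^2 + 25*m) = m*(m - 2)*(m^2 - 10*m + 25) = m*(m - 5)*(m - 2)*(m - 5)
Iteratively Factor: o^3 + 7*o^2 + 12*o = (o + 4)*(o^2 + 3*o) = (o + 3)*(o + 4)*(o)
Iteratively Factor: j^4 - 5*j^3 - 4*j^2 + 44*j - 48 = (j + 3)*(j^3 - 8*j^2 + 20*j - 16) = (j - 4)*(j + 3)*(j^2 - 4*j + 4) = (j - 4)*(j - 2)*(j + 3)*(j - 2)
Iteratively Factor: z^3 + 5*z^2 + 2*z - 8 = (z - 1)*(z^2 + 6*z + 8) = (z - 1)*(z + 4)*(z + 2)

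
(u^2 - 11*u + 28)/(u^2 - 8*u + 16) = (u - 7)/(u - 4)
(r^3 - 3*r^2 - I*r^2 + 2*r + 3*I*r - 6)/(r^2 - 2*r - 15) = (r^3 - r^2*(3 + I) + r*(2 + 3*I) - 6)/(r^2 - 2*r - 15)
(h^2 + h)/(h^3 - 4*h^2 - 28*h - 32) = h*(h + 1)/(h^3 - 4*h^2 - 28*h - 32)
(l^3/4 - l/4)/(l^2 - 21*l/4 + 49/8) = 2*l*(l^2 - 1)/(8*l^2 - 42*l + 49)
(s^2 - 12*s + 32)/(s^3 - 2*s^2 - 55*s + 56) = (s - 4)/(s^2 + 6*s - 7)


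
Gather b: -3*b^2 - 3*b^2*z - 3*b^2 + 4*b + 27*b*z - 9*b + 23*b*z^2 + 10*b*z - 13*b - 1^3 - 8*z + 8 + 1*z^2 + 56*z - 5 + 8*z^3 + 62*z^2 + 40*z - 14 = b^2*(-3*z - 6) + b*(23*z^2 + 37*z - 18) + 8*z^3 + 63*z^2 + 88*z - 12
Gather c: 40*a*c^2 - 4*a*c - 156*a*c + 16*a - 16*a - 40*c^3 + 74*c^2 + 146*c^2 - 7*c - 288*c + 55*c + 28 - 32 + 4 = -40*c^3 + c^2*(40*a + 220) + c*(-160*a - 240)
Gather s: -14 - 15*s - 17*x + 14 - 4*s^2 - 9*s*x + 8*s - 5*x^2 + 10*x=-4*s^2 + s*(-9*x - 7) - 5*x^2 - 7*x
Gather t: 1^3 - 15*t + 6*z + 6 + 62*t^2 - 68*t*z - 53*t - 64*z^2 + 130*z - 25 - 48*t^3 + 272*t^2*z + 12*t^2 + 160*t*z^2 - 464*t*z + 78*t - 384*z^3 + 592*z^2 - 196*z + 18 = -48*t^3 + t^2*(272*z + 74) + t*(160*z^2 - 532*z + 10) - 384*z^3 + 528*z^2 - 60*z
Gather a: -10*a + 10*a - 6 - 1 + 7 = 0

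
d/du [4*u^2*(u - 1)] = 4*u*(3*u - 2)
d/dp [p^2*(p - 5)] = p*(3*p - 10)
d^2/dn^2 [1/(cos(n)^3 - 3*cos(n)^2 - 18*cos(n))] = 3*(-6*(sin(n)^2 + 2*cos(n) + 5)^2*sin(n)^2 + (sin(n)^2 + 3*cos(n) + 17)*(-23*cos(n) - 8*cos(2*n) + 3*cos(3*n))*cos(n)/4)/((sin(n)^2 + 3*cos(n) + 17)^3*cos(n)^3)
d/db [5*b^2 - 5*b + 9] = 10*b - 5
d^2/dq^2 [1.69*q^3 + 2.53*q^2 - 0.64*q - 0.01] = 10.14*q + 5.06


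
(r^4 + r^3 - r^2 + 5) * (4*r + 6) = 4*r^5 + 10*r^4 + 2*r^3 - 6*r^2 + 20*r + 30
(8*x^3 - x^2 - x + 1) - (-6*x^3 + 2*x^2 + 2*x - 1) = 14*x^3 - 3*x^2 - 3*x + 2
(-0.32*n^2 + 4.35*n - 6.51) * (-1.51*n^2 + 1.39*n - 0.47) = 0.4832*n^4 - 7.0133*n^3 + 16.027*n^2 - 11.0934*n + 3.0597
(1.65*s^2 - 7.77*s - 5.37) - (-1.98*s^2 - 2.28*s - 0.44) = 3.63*s^2 - 5.49*s - 4.93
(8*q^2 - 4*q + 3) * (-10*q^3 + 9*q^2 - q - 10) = -80*q^5 + 112*q^4 - 74*q^3 - 49*q^2 + 37*q - 30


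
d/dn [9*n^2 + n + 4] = 18*n + 1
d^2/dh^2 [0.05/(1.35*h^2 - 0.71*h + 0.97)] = (-0.18225*h^2 + 0.09585*h + 0.05*(2.7*h - 0.71)*(5.4*h - 1.42) - 0.13095)/(1.35*h^2 - 0.71*h + 0.97)^3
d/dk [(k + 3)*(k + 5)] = 2*k + 8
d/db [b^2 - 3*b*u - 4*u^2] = 2*b - 3*u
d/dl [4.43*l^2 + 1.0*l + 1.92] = 8.86*l + 1.0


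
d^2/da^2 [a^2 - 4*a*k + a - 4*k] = 2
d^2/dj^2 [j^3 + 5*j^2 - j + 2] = 6*j + 10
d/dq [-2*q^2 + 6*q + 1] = 6 - 4*q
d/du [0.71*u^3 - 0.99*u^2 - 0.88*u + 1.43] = 2.13*u^2 - 1.98*u - 0.88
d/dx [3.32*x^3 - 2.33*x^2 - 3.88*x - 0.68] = 9.96*x^2 - 4.66*x - 3.88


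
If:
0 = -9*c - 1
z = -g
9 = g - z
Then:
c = -1/9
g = 9/2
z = -9/2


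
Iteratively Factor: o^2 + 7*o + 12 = (o + 3)*(o + 4)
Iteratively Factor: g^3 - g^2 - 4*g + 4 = (g + 2)*(g^2 - 3*g + 2) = (g - 1)*(g + 2)*(g - 2)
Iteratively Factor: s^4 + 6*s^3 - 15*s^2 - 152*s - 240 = (s + 4)*(s^3 + 2*s^2 - 23*s - 60) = (s - 5)*(s + 4)*(s^2 + 7*s + 12) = (s - 5)*(s + 4)^2*(s + 3)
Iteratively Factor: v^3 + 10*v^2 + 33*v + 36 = (v + 4)*(v^2 + 6*v + 9) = (v + 3)*(v + 4)*(v + 3)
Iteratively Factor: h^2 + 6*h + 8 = (h + 4)*(h + 2)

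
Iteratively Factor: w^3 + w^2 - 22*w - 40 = (w - 5)*(w^2 + 6*w + 8) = (w - 5)*(w + 4)*(w + 2)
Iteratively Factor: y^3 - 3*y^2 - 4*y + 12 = (y - 2)*(y^2 - y - 6) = (y - 2)*(y + 2)*(y - 3)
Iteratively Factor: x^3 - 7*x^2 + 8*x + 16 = (x + 1)*(x^2 - 8*x + 16) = (x - 4)*(x + 1)*(x - 4)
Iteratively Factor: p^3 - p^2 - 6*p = (p)*(p^2 - p - 6) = p*(p - 3)*(p + 2)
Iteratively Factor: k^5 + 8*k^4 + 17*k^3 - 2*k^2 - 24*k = (k)*(k^4 + 8*k^3 + 17*k^2 - 2*k - 24) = k*(k + 4)*(k^3 + 4*k^2 + k - 6) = k*(k - 1)*(k + 4)*(k^2 + 5*k + 6) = k*(k - 1)*(k + 2)*(k + 4)*(k + 3)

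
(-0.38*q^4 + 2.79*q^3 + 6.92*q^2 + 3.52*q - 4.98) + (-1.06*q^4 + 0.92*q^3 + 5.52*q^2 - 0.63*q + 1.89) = -1.44*q^4 + 3.71*q^3 + 12.44*q^2 + 2.89*q - 3.09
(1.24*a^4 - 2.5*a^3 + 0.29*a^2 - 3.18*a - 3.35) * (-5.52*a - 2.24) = -6.8448*a^5 + 11.0224*a^4 + 3.9992*a^3 + 16.904*a^2 + 25.6152*a + 7.504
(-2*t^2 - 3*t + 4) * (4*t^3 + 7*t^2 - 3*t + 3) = -8*t^5 - 26*t^4 + t^3 + 31*t^2 - 21*t + 12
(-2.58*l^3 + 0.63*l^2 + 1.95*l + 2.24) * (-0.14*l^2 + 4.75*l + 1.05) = 0.3612*l^5 - 12.3432*l^4 + 0.0105000000000001*l^3 + 9.6104*l^2 + 12.6875*l + 2.352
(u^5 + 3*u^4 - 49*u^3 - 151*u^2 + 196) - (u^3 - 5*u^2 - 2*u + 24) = u^5 + 3*u^4 - 50*u^3 - 146*u^2 + 2*u + 172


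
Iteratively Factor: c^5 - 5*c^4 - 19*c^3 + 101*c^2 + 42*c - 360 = (c - 3)*(c^4 - 2*c^3 - 25*c^2 + 26*c + 120) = (c - 3)*(c + 4)*(c^3 - 6*c^2 - c + 30) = (c - 3)^2*(c + 4)*(c^2 - 3*c - 10) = (c - 3)^2*(c + 2)*(c + 4)*(c - 5)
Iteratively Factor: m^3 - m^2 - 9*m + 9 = (m - 1)*(m^2 - 9) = (m - 3)*(m - 1)*(m + 3)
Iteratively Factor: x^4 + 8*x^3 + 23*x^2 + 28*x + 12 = (x + 2)*(x^3 + 6*x^2 + 11*x + 6) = (x + 1)*(x + 2)*(x^2 + 5*x + 6) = (x + 1)*(x + 2)^2*(x + 3)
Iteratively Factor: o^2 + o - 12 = (o - 3)*(o + 4)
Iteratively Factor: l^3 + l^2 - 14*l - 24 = (l + 3)*(l^2 - 2*l - 8) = (l + 2)*(l + 3)*(l - 4)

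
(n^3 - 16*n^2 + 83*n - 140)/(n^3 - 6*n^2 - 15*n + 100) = (n^2 - 11*n + 28)/(n^2 - n - 20)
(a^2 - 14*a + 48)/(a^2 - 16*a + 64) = (a - 6)/(a - 8)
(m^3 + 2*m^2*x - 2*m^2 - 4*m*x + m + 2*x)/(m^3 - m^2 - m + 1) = (m + 2*x)/(m + 1)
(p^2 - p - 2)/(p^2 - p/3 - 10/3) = 3*(p + 1)/(3*p + 5)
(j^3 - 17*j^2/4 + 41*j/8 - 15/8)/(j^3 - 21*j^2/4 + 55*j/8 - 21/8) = (2*j - 5)/(2*j - 7)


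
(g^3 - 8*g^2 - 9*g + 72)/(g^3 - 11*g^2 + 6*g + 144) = (g - 3)/(g - 6)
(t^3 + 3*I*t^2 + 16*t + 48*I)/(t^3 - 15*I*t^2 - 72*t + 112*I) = (t^2 + 7*I*t - 12)/(t^2 - 11*I*t - 28)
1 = 1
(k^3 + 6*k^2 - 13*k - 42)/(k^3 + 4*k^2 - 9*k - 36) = (k^2 + 9*k + 14)/(k^2 + 7*k + 12)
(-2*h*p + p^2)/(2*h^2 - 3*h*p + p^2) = p/(-h + p)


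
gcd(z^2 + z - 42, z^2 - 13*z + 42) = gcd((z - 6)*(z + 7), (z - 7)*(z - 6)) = z - 6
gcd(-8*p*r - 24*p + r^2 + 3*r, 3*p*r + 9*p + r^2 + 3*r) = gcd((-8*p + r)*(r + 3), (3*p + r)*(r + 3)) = r + 3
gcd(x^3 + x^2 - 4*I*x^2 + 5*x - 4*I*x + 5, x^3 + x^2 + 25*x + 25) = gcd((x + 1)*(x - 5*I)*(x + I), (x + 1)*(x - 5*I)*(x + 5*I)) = x^2 + x*(1 - 5*I) - 5*I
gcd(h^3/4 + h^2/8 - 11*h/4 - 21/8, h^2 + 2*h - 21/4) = 1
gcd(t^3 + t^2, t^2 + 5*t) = t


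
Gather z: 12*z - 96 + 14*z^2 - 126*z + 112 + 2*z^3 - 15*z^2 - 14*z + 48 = 2*z^3 - z^2 - 128*z + 64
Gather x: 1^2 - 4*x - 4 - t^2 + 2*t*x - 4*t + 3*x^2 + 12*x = -t^2 - 4*t + 3*x^2 + x*(2*t + 8) - 3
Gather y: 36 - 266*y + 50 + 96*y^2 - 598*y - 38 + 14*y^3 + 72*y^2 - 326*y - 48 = 14*y^3 + 168*y^2 - 1190*y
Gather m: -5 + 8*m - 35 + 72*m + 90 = 80*m + 50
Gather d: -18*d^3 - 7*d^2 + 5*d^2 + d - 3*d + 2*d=-18*d^3 - 2*d^2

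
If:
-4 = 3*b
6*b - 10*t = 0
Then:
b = -4/3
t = -4/5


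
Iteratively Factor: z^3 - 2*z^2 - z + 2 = (z - 1)*(z^2 - z - 2) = (z - 1)*(z + 1)*(z - 2)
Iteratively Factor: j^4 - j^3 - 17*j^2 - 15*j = (j - 5)*(j^3 + 4*j^2 + 3*j) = (j - 5)*(j + 1)*(j^2 + 3*j) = j*(j - 5)*(j + 1)*(j + 3)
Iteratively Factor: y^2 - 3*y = (y - 3)*(y)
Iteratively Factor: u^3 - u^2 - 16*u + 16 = (u - 4)*(u^2 + 3*u - 4) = (u - 4)*(u - 1)*(u + 4)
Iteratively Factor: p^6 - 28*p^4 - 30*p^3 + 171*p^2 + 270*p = (p + 3)*(p^5 - 3*p^4 - 19*p^3 + 27*p^2 + 90*p) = (p + 2)*(p + 3)*(p^4 - 5*p^3 - 9*p^2 + 45*p) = (p + 2)*(p + 3)^2*(p^3 - 8*p^2 + 15*p) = p*(p + 2)*(p + 3)^2*(p^2 - 8*p + 15) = p*(p - 5)*(p + 2)*(p + 3)^2*(p - 3)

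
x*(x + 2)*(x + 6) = x^3 + 8*x^2 + 12*x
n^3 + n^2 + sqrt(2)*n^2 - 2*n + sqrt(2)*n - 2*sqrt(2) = (n - 1)*(n + 2)*(n + sqrt(2))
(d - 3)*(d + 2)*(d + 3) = d^3 + 2*d^2 - 9*d - 18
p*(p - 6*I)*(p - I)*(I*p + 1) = I*p^4 + 8*p^3 - 13*I*p^2 - 6*p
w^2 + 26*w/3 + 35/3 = (w + 5/3)*(w + 7)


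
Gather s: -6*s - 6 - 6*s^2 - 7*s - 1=-6*s^2 - 13*s - 7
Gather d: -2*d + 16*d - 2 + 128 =14*d + 126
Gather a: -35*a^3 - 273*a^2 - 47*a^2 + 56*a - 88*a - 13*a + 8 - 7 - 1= -35*a^3 - 320*a^2 - 45*a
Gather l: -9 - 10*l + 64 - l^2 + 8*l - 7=-l^2 - 2*l + 48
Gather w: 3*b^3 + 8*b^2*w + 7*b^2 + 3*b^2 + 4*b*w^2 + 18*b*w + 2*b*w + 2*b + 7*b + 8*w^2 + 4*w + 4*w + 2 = 3*b^3 + 10*b^2 + 9*b + w^2*(4*b + 8) + w*(8*b^2 + 20*b + 8) + 2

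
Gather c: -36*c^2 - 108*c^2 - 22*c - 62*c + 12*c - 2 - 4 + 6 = -144*c^2 - 72*c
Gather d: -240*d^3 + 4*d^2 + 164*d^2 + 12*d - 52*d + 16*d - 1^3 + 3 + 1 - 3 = -240*d^3 + 168*d^2 - 24*d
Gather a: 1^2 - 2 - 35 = -36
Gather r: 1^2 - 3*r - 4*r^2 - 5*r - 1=-4*r^2 - 8*r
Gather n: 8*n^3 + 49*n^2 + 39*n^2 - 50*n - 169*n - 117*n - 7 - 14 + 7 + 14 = 8*n^3 + 88*n^2 - 336*n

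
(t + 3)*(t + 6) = t^2 + 9*t + 18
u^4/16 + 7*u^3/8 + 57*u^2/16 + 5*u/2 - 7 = (u/4 + 1)^2*(u - 1)*(u + 7)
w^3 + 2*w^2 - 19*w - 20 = (w - 4)*(w + 1)*(w + 5)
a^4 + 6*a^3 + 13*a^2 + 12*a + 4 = (a + 1)^2*(a + 2)^2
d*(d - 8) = d^2 - 8*d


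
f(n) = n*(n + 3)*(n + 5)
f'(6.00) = 219.00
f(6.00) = 594.00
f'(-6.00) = 27.00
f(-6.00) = -18.00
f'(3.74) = 116.80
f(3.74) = 220.31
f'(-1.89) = -4.52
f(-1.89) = -6.52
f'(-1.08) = 1.22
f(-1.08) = -8.13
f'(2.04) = 60.12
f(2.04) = 72.38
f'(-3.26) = -5.28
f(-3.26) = 1.47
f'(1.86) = 55.14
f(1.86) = 62.01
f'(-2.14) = -5.50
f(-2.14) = -5.26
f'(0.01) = 15.16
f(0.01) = 0.15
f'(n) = n*(n + 3) + n*(n + 5) + (n + 3)*(n + 5)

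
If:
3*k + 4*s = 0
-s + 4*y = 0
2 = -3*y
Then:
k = 32/9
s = -8/3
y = -2/3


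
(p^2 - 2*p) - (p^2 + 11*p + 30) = -13*p - 30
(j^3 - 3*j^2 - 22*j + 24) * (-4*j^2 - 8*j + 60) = -4*j^5 + 4*j^4 + 172*j^3 - 100*j^2 - 1512*j + 1440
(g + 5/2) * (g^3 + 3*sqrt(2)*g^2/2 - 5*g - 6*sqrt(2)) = g^4 + 3*sqrt(2)*g^3/2 + 5*g^3/2 - 5*g^2 + 15*sqrt(2)*g^2/4 - 25*g/2 - 6*sqrt(2)*g - 15*sqrt(2)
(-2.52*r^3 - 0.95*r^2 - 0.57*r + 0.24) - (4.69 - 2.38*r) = -2.52*r^3 - 0.95*r^2 + 1.81*r - 4.45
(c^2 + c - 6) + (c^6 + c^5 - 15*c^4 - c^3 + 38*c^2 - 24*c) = c^6 + c^5 - 15*c^4 - c^3 + 39*c^2 - 23*c - 6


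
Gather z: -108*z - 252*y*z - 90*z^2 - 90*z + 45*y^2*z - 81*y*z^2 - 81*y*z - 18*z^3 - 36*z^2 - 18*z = -18*z^3 + z^2*(-81*y - 126) + z*(45*y^2 - 333*y - 216)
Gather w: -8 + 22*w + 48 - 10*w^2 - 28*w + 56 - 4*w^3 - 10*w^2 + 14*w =-4*w^3 - 20*w^2 + 8*w + 96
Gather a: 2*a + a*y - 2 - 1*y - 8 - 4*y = a*(y + 2) - 5*y - 10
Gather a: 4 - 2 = 2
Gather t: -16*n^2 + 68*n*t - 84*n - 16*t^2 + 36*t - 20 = -16*n^2 - 84*n - 16*t^2 + t*(68*n + 36) - 20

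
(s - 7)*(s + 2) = s^2 - 5*s - 14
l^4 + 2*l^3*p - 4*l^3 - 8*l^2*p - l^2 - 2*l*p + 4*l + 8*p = (l - 4)*(l - 1)*(l + 1)*(l + 2*p)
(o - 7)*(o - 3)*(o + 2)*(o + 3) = o^4 - 5*o^3 - 23*o^2 + 45*o + 126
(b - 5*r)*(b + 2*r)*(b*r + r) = b^3*r - 3*b^2*r^2 + b^2*r - 10*b*r^3 - 3*b*r^2 - 10*r^3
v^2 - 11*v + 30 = (v - 6)*(v - 5)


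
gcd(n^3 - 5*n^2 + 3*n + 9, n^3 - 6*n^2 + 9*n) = n^2 - 6*n + 9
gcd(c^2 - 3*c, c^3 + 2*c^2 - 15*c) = c^2 - 3*c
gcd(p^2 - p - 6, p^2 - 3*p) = p - 3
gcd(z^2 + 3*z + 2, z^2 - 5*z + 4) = 1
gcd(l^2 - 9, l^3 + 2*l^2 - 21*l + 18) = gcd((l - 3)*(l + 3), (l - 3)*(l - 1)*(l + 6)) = l - 3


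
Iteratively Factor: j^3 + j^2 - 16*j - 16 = (j + 4)*(j^2 - 3*j - 4) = (j + 1)*(j + 4)*(j - 4)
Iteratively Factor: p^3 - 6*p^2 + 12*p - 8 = (p - 2)*(p^2 - 4*p + 4) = (p - 2)^2*(p - 2)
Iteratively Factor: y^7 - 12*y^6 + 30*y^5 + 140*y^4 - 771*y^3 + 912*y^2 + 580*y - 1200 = (y - 2)*(y^6 - 10*y^5 + 10*y^4 + 160*y^3 - 451*y^2 + 10*y + 600) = (y - 2)^2*(y^5 - 8*y^4 - 6*y^3 + 148*y^2 - 155*y - 300) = (y - 2)^2*(y + 1)*(y^4 - 9*y^3 + 3*y^2 + 145*y - 300) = (y - 5)*(y - 2)^2*(y + 1)*(y^3 - 4*y^2 - 17*y + 60) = (y - 5)*(y - 2)^2*(y + 1)*(y + 4)*(y^2 - 8*y + 15) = (y - 5)*(y - 3)*(y - 2)^2*(y + 1)*(y + 4)*(y - 5)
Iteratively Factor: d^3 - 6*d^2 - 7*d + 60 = (d - 5)*(d^2 - d - 12) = (d - 5)*(d - 4)*(d + 3)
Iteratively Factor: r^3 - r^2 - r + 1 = (r - 1)*(r^2 - 1) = (r - 1)^2*(r + 1)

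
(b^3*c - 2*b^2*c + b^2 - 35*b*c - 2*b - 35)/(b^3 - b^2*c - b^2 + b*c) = (b^3*c - 2*b^2*c + b^2 - 35*b*c - 2*b - 35)/(b*(b^2 - b*c - b + c))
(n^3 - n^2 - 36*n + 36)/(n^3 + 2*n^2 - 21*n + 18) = (n - 6)/(n - 3)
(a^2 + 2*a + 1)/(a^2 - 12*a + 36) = (a^2 + 2*a + 1)/(a^2 - 12*a + 36)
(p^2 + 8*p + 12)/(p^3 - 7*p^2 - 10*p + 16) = (p + 6)/(p^2 - 9*p + 8)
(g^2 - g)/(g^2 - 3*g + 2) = g/(g - 2)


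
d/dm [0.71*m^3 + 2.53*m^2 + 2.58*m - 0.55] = 2.13*m^2 + 5.06*m + 2.58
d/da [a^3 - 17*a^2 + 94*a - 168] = 3*a^2 - 34*a + 94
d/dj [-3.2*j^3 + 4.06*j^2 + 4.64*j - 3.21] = -9.6*j^2 + 8.12*j + 4.64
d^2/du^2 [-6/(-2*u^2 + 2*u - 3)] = 24*(-2*u^2 + 2*u + 2*(2*u - 1)^2 - 3)/(2*u^2 - 2*u + 3)^3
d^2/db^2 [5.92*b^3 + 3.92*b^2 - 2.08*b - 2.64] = 35.52*b + 7.84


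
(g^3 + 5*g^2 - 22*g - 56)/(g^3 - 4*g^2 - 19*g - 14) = (g^2 + 3*g - 28)/(g^2 - 6*g - 7)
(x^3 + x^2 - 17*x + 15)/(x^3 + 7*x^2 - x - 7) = (x^2 + 2*x - 15)/(x^2 + 8*x + 7)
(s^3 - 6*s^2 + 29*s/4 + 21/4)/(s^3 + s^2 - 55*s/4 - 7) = (s - 3)/(s + 4)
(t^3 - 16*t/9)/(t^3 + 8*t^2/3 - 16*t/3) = (t + 4/3)/(t + 4)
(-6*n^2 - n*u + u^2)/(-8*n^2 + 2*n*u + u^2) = (-6*n^2 - n*u + u^2)/(-8*n^2 + 2*n*u + u^2)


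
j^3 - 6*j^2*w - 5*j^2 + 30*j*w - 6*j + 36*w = (j - 6)*(j + 1)*(j - 6*w)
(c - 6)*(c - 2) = c^2 - 8*c + 12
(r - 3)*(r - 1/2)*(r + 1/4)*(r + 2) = r^4 - 5*r^3/4 - 47*r^2/8 + 13*r/8 + 3/4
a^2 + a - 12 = (a - 3)*(a + 4)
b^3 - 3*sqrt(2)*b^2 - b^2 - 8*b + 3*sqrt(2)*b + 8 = (b - 1)*(b - 4*sqrt(2))*(b + sqrt(2))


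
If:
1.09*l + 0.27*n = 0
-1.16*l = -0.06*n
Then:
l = 0.00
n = 0.00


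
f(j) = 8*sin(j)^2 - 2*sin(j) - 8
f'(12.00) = -8.93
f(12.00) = -4.62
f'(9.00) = -4.19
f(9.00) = -7.47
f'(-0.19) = -4.93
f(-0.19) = -7.34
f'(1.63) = -0.83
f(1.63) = -2.02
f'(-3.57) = -4.23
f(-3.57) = -7.45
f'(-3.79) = -6.11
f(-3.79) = -6.29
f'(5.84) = -8.01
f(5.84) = -5.67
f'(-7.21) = -8.88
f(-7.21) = -1.28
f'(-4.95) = 3.19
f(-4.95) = -2.39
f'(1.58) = -0.13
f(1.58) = -2.00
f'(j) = 16*sin(j)*cos(j) - 2*cos(j)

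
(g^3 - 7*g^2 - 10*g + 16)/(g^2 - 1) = (g^2 - 6*g - 16)/(g + 1)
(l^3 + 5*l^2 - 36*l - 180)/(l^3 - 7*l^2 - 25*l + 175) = (l^2 - 36)/(l^2 - 12*l + 35)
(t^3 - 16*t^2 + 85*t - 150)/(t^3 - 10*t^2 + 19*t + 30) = (t - 5)/(t + 1)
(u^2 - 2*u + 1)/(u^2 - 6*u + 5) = (u - 1)/(u - 5)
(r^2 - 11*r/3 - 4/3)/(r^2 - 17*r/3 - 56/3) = (-3*r^2 + 11*r + 4)/(-3*r^2 + 17*r + 56)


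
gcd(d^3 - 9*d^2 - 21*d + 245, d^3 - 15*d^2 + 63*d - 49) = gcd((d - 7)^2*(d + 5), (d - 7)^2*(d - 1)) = d^2 - 14*d + 49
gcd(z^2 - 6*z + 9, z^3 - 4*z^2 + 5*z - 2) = 1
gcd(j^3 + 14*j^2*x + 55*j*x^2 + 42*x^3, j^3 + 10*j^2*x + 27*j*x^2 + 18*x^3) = j^2 + 7*j*x + 6*x^2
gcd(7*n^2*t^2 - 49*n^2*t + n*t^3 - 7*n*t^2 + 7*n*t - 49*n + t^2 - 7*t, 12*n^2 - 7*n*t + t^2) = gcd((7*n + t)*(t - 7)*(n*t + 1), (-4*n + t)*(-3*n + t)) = 1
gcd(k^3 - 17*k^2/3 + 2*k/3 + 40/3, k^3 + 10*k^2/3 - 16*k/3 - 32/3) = k^2 - 2*k/3 - 8/3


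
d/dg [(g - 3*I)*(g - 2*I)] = 2*g - 5*I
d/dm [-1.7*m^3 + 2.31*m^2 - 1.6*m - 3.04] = -5.1*m^2 + 4.62*m - 1.6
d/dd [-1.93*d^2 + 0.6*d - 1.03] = 0.6 - 3.86*d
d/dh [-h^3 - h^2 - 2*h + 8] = -3*h^2 - 2*h - 2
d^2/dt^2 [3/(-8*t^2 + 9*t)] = 6*(8*t*(8*t - 9) - (16*t - 9)^2)/(t^3*(8*t - 9)^3)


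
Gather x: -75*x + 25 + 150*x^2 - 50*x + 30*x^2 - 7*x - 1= 180*x^2 - 132*x + 24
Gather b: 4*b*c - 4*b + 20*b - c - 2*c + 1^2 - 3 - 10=b*(4*c + 16) - 3*c - 12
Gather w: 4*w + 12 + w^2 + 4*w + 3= w^2 + 8*w + 15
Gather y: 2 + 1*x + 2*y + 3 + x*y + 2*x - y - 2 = 3*x + y*(x + 1) + 3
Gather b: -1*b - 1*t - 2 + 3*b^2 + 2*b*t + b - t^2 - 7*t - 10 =3*b^2 + 2*b*t - t^2 - 8*t - 12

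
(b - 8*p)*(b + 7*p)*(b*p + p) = b^3*p - b^2*p^2 + b^2*p - 56*b*p^3 - b*p^2 - 56*p^3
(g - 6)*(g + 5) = g^2 - g - 30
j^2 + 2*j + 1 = (j + 1)^2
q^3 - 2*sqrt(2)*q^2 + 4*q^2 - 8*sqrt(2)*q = q*(q + 4)*(q - 2*sqrt(2))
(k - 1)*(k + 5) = k^2 + 4*k - 5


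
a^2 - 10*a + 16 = (a - 8)*(a - 2)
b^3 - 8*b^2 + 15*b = b*(b - 5)*(b - 3)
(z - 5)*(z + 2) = z^2 - 3*z - 10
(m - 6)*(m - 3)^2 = m^3 - 12*m^2 + 45*m - 54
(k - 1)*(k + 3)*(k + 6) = k^3 + 8*k^2 + 9*k - 18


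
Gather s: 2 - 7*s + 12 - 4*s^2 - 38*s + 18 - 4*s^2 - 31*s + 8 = -8*s^2 - 76*s + 40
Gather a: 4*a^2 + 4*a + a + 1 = 4*a^2 + 5*a + 1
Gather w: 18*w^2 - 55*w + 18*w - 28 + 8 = 18*w^2 - 37*w - 20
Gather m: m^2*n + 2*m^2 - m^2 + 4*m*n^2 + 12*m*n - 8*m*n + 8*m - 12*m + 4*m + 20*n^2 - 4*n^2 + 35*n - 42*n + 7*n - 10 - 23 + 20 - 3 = m^2*(n + 1) + m*(4*n^2 + 4*n) + 16*n^2 - 16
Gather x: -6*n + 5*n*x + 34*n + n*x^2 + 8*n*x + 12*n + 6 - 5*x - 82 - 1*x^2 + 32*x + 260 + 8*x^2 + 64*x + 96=40*n + x^2*(n + 7) + x*(13*n + 91) + 280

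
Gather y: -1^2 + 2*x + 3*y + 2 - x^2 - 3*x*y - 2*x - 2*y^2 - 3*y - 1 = -x^2 - 3*x*y - 2*y^2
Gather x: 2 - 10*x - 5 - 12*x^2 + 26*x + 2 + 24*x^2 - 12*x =12*x^2 + 4*x - 1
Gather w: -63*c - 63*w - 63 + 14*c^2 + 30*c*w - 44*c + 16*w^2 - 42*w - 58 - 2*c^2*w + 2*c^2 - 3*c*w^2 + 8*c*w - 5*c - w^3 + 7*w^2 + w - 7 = 16*c^2 - 112*c - w^3 + w^2*(23 - 3*c) + w*(-2*c^2 + 38*c - 104) - 128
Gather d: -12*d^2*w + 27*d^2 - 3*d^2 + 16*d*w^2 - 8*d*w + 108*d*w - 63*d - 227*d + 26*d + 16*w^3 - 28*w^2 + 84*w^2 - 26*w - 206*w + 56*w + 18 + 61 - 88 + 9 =d^2*(24 - 12*w) + d*(16*w^2 + 100*w - 264) + 16*w^3 + 56*w^2 - 176*w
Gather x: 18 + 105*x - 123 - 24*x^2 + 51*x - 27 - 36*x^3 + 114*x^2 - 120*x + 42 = -36*x^3 + 90*x^2 + 36*x - 90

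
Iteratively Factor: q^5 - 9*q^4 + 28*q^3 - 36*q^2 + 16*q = (q)*(q^4 - 9*q^3 + 28*q^2 - 36*q + 16) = q*(q - 1)*(q^3 - 8*q^2 + 20*q - 16) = q*(q - 2)*(q - 1)*(q^2 - 6*q + 8) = q*(q - 2)^2*(q - 1)*(q - 4)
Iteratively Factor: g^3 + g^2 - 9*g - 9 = (g + 3)*(g^2 - 2*g - 3) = (g + 1)*(g + 3)*(g - 3)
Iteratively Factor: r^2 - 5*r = (r)*(r - 5)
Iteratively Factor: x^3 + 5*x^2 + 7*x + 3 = (x + 3)*(x^2 + 2*x + 1) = (x + 1)*(x + 3)*(x + 1)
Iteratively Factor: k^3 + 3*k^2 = (k)*(k^2 + 3*k) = k*(k + 3)*(k)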